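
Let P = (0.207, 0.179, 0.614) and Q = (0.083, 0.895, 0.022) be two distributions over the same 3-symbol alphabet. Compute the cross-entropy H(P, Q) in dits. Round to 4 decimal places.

1.2501 dits

H(P,Q) = −Σ p·log₁₀ q.
  −0.207·log₁₀(0.083) = 0.22375
  −0.179·log₁₀(0.895) = 0.00862
  −0.614·log₁₀(0.022) = 1.01775
H(P,Q) = 1.2501 dits.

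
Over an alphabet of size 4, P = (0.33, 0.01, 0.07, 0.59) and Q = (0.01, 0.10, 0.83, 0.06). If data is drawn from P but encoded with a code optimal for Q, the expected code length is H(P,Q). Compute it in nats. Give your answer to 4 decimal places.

3.2157 nats

H(P,Q) = −Σ p·ln q.
  −0.33·ln(0.01) = 1.51971
  −0.01·ln(0.10) = 0.02303
  −0.07·ln(0.83) = 0.01304
  −0.59·ln(0.06) = 1.65991
H(P,Q) = 3.2157 nats.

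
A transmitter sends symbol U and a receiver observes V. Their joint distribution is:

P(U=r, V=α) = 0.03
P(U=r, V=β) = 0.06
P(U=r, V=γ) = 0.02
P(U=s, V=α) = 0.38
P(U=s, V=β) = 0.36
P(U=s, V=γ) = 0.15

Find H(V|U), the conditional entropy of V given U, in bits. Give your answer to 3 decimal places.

1.480 bits

Chain rule: H(V|U) = H(U,V) − H(U).
Marginals: p(U) = (0.1100, 0.8900), p(V) = (0.4100, 0.4200, 0.1700).
H(U,V) = 1.9798 bits; H(U) = 0.4999 bits.
H(V|U) = 1.9798 − 0.4999 = 1.480 bits.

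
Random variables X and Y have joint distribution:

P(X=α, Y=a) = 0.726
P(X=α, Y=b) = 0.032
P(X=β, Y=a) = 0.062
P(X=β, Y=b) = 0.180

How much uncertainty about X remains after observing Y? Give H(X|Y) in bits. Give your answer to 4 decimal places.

Marginals: p(X) = (0.7580, 0.2420), p(Y) = (0.7880, 0.2120).
H(X|Y) = Σ p(Y) · H(X|Y=·).
  Y=a: p=0.7880, H(X|Y=a) = 0.3975
  Y=b: p=0.2120, H(X|Y=b) = 0.6122
Weighted sum = 0.4430 bits.

0.4430 bits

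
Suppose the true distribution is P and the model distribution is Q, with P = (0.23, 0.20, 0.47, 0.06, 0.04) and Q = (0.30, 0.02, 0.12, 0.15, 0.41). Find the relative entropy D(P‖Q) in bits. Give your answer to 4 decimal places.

D(P‖Q) = Σ p·log₂(p/q).
  0.23·log₂(0.23/0.30) = -0.08817
  0.20·log₂(0.20/0.02) = 0.66439
  0.47·log₂(0.47/0.12) = 0.92572
  0.06·log₂(0.06/0.15) = -0.07932
  0.04·log₂(0.04/0.41) = -0.13430
D(P‖Q) = 1.2883 bits.

1.2883 bits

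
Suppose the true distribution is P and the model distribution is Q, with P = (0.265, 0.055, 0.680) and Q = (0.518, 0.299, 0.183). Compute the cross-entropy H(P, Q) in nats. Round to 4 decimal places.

H(P,Q) = −Σ p·ln q.
  −0.265·ln(0.518) = 0.17431
  −0.055·ln(0.299) = 0.06640
  −0.680·ln(0.183) = 1.15482
H(P,Q) = 1.3955 nats.

1.3955 nats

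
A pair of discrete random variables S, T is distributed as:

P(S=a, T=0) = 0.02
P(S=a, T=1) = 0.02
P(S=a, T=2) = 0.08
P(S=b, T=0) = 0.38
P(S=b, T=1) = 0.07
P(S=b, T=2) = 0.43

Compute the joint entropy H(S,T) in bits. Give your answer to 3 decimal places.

H(S,T) = −Σ p(x,y)·log₂ p(x,y) over all 6 cells.
  cell (a,0): −0.02·log₂0.02 = 0.1129
  cell (a,1): −0.02·log₂0.02 = 0.1129
  cell (a,2): −0.08·log₂0.08 = 0.2915
  cell (b,0): −0.38·log₂0.38 = 0.5305
  cell (b,1): −0.07·log₂0.07 = 0.2686
  cell (b,2): −0.43·log₂0.43 = 0.5236
Sum = 1.840 bits.

1.840 bits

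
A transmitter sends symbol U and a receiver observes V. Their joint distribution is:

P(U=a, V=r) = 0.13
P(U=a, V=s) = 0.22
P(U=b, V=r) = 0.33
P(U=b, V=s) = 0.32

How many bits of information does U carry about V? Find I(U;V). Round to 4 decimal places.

0.0124 bits

Marginals: p(U) = (0.3500, 0.6500), p(V) = (0.4600, 0.5400).
I(U;V) = Σ p(x,y)·log₂[p(x,y)/(p(x)p(y))].
  (a,r): 0.13·log₂(0.8075) = -0.04011
  (a,s): 0.22·log₂(1.1640) = 0.04821
  (b,r): 0.33·log₂(1.1037) = 0.04697
  (b,s): 0.32·log₂(0.9117) = -0.04269
Sum = 0.0124 bits.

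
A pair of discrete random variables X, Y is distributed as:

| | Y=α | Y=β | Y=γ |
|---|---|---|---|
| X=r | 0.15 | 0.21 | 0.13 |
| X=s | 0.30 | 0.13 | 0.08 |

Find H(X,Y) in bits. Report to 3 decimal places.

2.461 bits

H(X,Y) = −Σ p(x,y)·log₂ p(x,y) over all 6 cells.
  cell (r,α): −0.15·log₂0.15 = 0.4105
  cell (r,β): −0.21·log₂0.21 = 0.4728
  cell (r,γ): −0.13·log₂0.13 = 0.3826
  cell (s,α): −0.30·log₂0.30 = 0.5211
  cell (s,β): −0.13·log₂0.13 = 0.3826
  cell (s,γ): −0.08·log₂0.08 = 0.2915
Sum = 2.461 bits.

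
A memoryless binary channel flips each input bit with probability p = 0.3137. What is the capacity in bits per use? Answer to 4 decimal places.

0.1026 bits

Binary symmetric channel: C = 1 − h₂(ε) where h₂ is the binary entropy function.
h₂(0.3137) = −0.3137·log₂0.3137 − 0.6863·log₂0.6863 = 0.8974.
C = 1 − 0.8974 = 0.1026 bits per channel use.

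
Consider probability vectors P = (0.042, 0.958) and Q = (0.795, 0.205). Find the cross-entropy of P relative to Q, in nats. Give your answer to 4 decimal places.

1.5278 nats

H(P,Q) = −Σ p·ln q.
  −0.042·ln(0.795) = 0.00964
  −0.958·ln(0.205) = 1.51819
H(P,Q) = 1.5278 nats.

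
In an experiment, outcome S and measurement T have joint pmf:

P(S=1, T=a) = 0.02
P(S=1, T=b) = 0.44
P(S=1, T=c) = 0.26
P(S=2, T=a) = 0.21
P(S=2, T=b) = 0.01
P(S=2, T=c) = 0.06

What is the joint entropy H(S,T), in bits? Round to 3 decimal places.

1.922 bits

H(S,T) = −Σ p(x,y)·log₂ p(x,y) over all 6 cells.
  cell (1,a): −0.02·log₂0.02 = 0.1129
  cell (1,b): −0.44·log₂0.44 = 0.5211
  cell (1,c): −0.26·log₂0.26 = 0.5053
  cell (2,a): −0.21·log₂0.21 = 0.4728
  cell (2,b): −0.01·log₂0.01 = 0.0664
  cell (2,c): −0.06·log₂0.06 = 0.2435
Sum = 1.922 bits.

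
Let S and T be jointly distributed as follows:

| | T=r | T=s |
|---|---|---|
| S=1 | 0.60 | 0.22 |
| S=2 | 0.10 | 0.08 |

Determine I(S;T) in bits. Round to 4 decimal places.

Marginals: p(S) = (0.8200, 0.1800), p(T) = (0.7000, 0.3000).
I(S;T) = H(S) + H(T) − H(S,T).
H(S) = 0.6801, H(T) = 0.8813, H(S,T) = 1.5465.
I(S;T) = 0.6801 + 0.8813 − 1.5465 = 0.0149 bits.

0.0149 bits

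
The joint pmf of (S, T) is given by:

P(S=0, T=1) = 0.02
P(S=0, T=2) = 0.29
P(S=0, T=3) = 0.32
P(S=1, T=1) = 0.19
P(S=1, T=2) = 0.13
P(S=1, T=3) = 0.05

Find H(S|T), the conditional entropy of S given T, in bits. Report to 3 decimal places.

Marginals: p(S) = (0.6300, 0.3700), p(T) = (0.2100, 0.4200, 0.3700).
H(S|T) = Σ p(T) · H(S|T=·).
  T=1: p=0.2100, H(S|T=1) = 0.4537
  T=2: p=0.4200, H(S|T=2) = 0.8926
  T=3: p=0.3700, H(S|T=3) = 0.5714
Weighted sum = 0.682 bits.

0.682 bits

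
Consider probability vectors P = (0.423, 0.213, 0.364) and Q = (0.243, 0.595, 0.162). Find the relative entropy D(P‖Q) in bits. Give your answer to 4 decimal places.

0.4477 bits

D(P‖Q) = Σ p·log₂(p/q).
  0.423·log₂(0.423/0.243) = 0.33827
  0.213·log₂(0.213/0.595) = -0.31567
  0.364·log₂(0.364/0.162) = 0.42513
D(P‖Q) = 0.4477 bits.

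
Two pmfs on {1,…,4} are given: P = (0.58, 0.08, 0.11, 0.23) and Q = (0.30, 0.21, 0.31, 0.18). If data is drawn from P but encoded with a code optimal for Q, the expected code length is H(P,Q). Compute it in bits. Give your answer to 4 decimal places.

1.9424 bits

H(P,Q) = −Σ p·log₂ q.
  −0.58·log₂(0.30) = 1.00744
  −0.08·log₂(0.21) = 0.18012
  −0.11·log₂(0.31) = 0.18586
  −0.23·log₂(0.18) = 0.56900
H(P,Q) = 1.9424 bits.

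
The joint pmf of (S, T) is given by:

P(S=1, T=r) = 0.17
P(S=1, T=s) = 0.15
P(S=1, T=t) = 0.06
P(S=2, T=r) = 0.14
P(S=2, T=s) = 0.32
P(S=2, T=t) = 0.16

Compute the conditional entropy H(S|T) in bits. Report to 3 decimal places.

Marginals: p(S) = (0.3800, 0.6200), p(T) = (0.3100, 0.4700, 0.2200).
H(S|T) = Σ p(T) · H(S|T=·).
  T=r: p=0.3100, H(S|T=r) = 0.9932
  T=s: p=0.4700, H(S|T=s) = 0.9035
  T=t: p=0.2200, H(S|T=t) = 0.8454
Weighted sum = 0.919 bits.

0.919 bits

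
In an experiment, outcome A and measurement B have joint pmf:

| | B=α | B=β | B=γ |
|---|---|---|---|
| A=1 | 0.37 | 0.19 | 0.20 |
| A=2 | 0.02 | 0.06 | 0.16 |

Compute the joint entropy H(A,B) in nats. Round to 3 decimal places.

1.546 nats

H(A,B) = −Σ p(x,y)·ln p(x,y) over all 6 cells.
  cell (1,α): −0.37·ln0.37 = 0.3679
  cell (1,β): −0.19·ln0.19 = 0.3155
  cell (1,γ): −0.20·ln0.20 = 0.3219
  cell (2,α): −0.02·ln0.02 = 0.0782
  cell (2,β): −0.06·ln0.06 = 0.1688
  cell (2,γ): −0.16·ln0.16 = 0.2932
Sum = 1.546 nats.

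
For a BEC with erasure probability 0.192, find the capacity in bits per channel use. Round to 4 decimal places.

0.8080 bits

Binary erasure channel: capacity C = 1 − ε.
C = 1 − 0.192 = 0.8080 bits per channel use.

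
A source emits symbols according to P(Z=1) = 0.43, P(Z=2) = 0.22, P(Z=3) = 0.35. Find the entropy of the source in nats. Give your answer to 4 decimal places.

1.0635 nats

H(Z) = −Σ p·ln p.
  −(0.43)·ln(0.43) = 0.36291
  −(0.22)·ln(0.22) = 0.33311
  −(0.35)·ln(0.35) = 0.36744
Sum: 0.36291 + 0.33311 + 0.36744 = 1.0635 nats.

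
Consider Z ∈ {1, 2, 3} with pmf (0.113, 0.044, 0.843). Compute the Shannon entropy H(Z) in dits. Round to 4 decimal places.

0.2292 dits

H(Z) = −Σ p·log₁₀ p.
  −(0.113)·log₁₀(0.113) = 0.10700
  −(0.044)·log₁₀(0.044) = 0.05969
  −(0.843)·log₁₀(0.843) = 0.06253
Sum: 0.10700 + 0.05969 + 0.06253 = 0.2292 dits.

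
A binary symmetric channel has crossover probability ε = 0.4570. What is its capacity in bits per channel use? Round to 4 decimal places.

0.0053 bits

Binary symmetric channel: C = 1 − h₂(ε) where h₂ is the binary entropy function.
h₂(0.4570) = −0.4570·log₂0.4570 − 0.5430·log₂0.5430 = 0.9947.
C = 1 − 0.9947 = 0.0053 bits per channel use.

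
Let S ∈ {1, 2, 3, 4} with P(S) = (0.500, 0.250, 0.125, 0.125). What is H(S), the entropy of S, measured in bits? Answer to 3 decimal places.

H(S) = −Σ p·log₂ p.
  −(0.500)·log₂(0.500) = 0.5000
  −(0.250)·log₂(0.250) = 0.5000
  −(0.125)·log₂(0.125) = 0.3750
  −(0.125)·log₂(0.125) = 0.3750
Sum: 0.5000 + 0.5000 + 0.3750 + 0.3750 = 1.750 bits.

1.750 bits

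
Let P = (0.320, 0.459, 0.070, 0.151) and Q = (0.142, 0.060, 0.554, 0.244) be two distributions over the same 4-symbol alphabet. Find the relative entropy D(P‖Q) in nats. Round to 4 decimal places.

0.9767 nats

D(P‖Q) = Σ p·ln(p/q).
  0.320·ln(0.320/0.142) = 0.26000
  0.459·ln(0.459/0.060) = 0.93393
  0.070·ln(0.070/0.554) = -0.14481
  0.151·ln(0.151/0.244) = -0.07246
D(P‖Q) = 0.9767 nats.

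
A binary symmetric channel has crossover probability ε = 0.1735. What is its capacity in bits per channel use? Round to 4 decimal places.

0.3344 bits

Binary symmetric channel: C = 1 − h₂(ε) where h₂ is the binary entropy function.
h₂(0.1735) = −0.1735·log₂0.1735 − 0.8265·log₂0.8265 = 0.6656.
C = 1 − 0.6656 = 0.3344 bits per channel use.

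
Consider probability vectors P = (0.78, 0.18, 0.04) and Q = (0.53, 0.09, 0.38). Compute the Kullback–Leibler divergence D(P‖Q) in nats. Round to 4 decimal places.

D(P‖Q) = Σ p·ln(p/q).
  0.78·ln(0.78/0.53) = 0.30141
  0.18·ln(0.18/0.09) = 0.12477
  0.04·ln(0.04/0.38) = -0.09005
D(P‖Q) = 0.3361 nats.

0.3361 nats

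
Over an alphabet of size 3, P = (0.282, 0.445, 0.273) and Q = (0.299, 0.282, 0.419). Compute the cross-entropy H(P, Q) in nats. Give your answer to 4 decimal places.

1.1412 nats

H(P,Q) = −Σ p·ln q.
  −0.282·ln(0.299) = 0.34046
  −0.445·ln(0.282) = 0.56330
  −0.273·ln(0.419) = 0.23748
H(P,Q) = 1.1412 nats.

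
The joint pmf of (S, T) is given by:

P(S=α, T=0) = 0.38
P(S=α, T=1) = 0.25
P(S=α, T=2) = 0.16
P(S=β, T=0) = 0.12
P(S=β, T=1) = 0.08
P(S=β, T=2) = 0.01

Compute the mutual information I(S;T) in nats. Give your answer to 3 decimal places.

Marginals: p(S) = (0.7900, 0.2100), p(T) = (0.5000, 0.3300, 0.1700).
I(S;T) = H(S) + H(T) − H(S,T).
H(S) = 0.5140, H(T) = 1.0137, H(S,T) = 1.5100.
I(S;T) = 0.5140 + 1.0137 − 1.5100 = 0.018 nats.

0.018 nats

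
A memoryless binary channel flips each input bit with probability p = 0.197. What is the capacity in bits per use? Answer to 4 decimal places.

0.2841 bits

Binary symmetric channel: C = 1 − h₂(ε) where h₂ is the binary entropy function.
h₂(0.197) = −0.197·log₂0.197 − 0.803·log₂0.803 = 0.7159.
C = 1 − 0.7159 = 0.2841 bits per channel use.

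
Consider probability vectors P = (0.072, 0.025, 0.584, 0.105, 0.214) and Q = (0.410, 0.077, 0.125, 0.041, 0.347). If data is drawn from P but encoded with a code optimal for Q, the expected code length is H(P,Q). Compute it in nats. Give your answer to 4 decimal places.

1.9046 nats

H(P,Q) = −Σ p·ln q.
  −0.072·ln(0.410) = 0.06420
  −0.025·ln(0.077) = 0.06410
  −0.584·ln(0.125) = 1.21439
  −0.105·ln(0.041) = 0.33539
  −0.214·ln(0.347) = 0.22650
H(P,Q) = 1.9046 nats.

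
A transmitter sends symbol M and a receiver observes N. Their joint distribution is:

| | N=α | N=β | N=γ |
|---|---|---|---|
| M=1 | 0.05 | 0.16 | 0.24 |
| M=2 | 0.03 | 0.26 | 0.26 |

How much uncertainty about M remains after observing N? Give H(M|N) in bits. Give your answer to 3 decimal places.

0.978 bits

Marginals: p(M) = (0.4500, 0.5500), p(N) = (0.0800, 0.4200, 0.5000).
H(M|N) = Σ p(N) · H(M|N=·).
  N=α: p=0.0800, H(M|N=α) = 0.9544
  N=β: p=0.4200, H(M|N=β) = 0.9587
  N=γ: p=0.5000, H(M|N=γ) = 0.9988
Weighted sum = 0.978 bits.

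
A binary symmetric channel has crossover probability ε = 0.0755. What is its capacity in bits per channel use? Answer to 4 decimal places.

Binary symmetric channel: C = 1 − h₂(ε) where h₂ is the binary entropy function.
h₂(0.0755) = −0.0755·log₂0.0755 − 0.9245·log₂0.9245 = 0.3861.
C = 1 − 0.3861 = 0.6139 bits per channel use.

0.6139 bits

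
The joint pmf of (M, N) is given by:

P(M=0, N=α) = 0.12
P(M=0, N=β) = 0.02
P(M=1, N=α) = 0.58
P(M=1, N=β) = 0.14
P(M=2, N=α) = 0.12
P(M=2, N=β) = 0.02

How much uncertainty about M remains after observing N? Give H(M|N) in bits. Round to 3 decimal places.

1.133 bits

Chain rule: H(M|N) = H(M,N) − H(N).
Marginals: p(M) = (0.1400, 0.7200, 0.1400), p(N) = (0.8200, 0.1800).
H(M,N) = 1.8128 bits; H(N) = 0.6801 bits.
H(M|N) = 1.8128 − 0.6801 = 1.133 bits.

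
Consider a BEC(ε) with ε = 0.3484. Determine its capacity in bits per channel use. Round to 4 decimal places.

0.6516 bits

Binary erasure channel: capacity C = 1 − ε.
C = 1 − 0.3484 = 0.6516 bits per channel use.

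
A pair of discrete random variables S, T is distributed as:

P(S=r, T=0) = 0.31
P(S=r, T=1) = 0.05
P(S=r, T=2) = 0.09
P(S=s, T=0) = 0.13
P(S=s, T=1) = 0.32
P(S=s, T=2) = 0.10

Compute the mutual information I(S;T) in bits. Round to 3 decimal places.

Marginals: p(S) = (0.4500, 0.5500), p(T) = (0.4400, 0.3700, 0.1900).
I(S;T) = Σ p(x,y)·log₂[p(x,y)/(p(x)p(y))].
  (r,0): 0.31·log₂(1.5657) = 0.2005
  (r,1): 0.05·log₂(0.3003) = -0.0868
  (r,2): 0.09·log₂(1.0526) = 0.0067
  (s,0): 0.13·log₂(0.5372) = -0.1165
  (s,1): 0.32·log₂(1.5725) = 0.2090
  (s,2): 0.10·log₂(0.9569) = -0.0064
Sum = 0.206 bits.

0.206 bits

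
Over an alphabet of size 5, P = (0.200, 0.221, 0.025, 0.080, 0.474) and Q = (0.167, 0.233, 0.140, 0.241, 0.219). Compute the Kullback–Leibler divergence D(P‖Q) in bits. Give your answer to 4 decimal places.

D(P‖Q) = Σ p·log₂(p/q).
  0.200·log₂(0.200/0.167) = 0.05203
  0.221·log₂(0.221/0.233) = -0.01686
  0.025·log₂(0.025/0.140) = -0.06214
  0.080·log₂(0.080/0.241) = -0.12728
  0.474·log₂(0.474/0.219) = 0.52802
D(P‖Q) = 0.3738 bits.

0.3738 bits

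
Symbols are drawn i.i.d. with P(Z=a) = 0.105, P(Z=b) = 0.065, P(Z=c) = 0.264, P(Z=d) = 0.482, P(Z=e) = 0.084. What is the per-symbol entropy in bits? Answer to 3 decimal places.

1.913 bits

H(Z) = −Σ p·log₂ p.
  −(0.105)·log₂(0.105) = 0.3414
  −(0.065)·log₂(0.065) = 0.2563
  −(0.264)·log₂(0.264) = 0.5072
  −(0.482)·log₂(0.482) = 0.5075
  −(0.084)·log₂(0.084) = 0.3002
Sum: 0.3414 + 0.2563 + 0.5072 + 0.5075 + 0.3002 = 1.913 bits.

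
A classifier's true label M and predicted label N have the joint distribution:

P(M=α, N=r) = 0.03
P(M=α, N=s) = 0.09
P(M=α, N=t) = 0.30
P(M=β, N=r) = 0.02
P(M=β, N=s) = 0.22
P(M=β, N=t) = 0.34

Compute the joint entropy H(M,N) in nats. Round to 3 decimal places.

1.461 nats

H(M,N) = −Σ p(x,y)·ln p(x,y) over all 6 cells.
  cell (α,r): −0.03·ln0.03 = 0.1052
  cell (α,s): −0.09·ln0.09 = 0.2167
  cell (α,t): −0.30·ln0.30 = 0.3612
  cell (β,r): −0.02·ln0.02 = 0.0782
  cell (β,s): −0.22·ln0.22 = 0.3331
  cell (β,t): −0.34·ln0.34 = 0.3668
Sum = 1.461 nats.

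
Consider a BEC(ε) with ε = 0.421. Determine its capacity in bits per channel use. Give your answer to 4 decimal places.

Binary erasure channel: capacity C = 1 − ε.
C = 1 − 0.421 = 0.5790 bits per channel use.

0.5790 bits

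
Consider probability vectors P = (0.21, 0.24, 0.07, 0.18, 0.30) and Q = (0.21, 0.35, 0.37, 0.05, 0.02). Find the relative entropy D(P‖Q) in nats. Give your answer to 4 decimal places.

D(P‖Q) = Σ p·ln(p/q).
  0.21·ln(0.21/0.21) = 0.00000
  0.24·ln(0.24/0.35) = -0.09055
  0.07·ln(0.07/0.37) = -0.11655
  0.18·ln(0.18/0.05) = 0.23057
  0.30·ln(0.30/0.02) = 0.81242
D(P‖Q) = 0.8359 nats.

0.8359 nats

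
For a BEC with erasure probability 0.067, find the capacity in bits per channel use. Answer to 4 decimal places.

Binary erasure channel: capacity C = 1 − ε.
C = 1 − 0.067 = 0.9330 bits per channel use.

0.9330 bits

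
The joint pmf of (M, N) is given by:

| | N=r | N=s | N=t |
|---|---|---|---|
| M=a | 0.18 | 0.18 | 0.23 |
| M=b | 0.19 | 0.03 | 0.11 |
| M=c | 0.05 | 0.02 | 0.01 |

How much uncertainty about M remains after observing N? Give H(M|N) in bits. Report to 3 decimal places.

1.188 bits

Chain rule: H(M|N) = H(M,N) − H(N).
Marginals: p(M) = (0.5900, 0.3300, 0.0800), p(N) = (0.4200, 0.2300, 0.3500).
H(M,N) = 2.7310 bits; H(N) = 1.5434 bits.
H(M|N) = 2.7310 − 1.5434 = 1.188 bits.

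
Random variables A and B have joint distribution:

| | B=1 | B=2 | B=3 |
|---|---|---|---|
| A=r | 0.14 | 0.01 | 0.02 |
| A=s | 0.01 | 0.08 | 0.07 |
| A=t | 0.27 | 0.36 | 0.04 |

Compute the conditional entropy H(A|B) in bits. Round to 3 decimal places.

1.003 bits

Marginals: p(A) = (0.1700, 0.1600, 0.6700), p(B) = (0.4200, 0.4500, 0.1300).
H(A|B) = Σ p(B) · H(A|B=·).
  B=1: p=0.4200, H(A|B=1) = 1.0665
  B=2: p=0.4500, H(A|B=2) = 0.8226
  B=3: p=0.1300, H(A|B=3) = 1.4196
Weighted sum = 1.003 bits.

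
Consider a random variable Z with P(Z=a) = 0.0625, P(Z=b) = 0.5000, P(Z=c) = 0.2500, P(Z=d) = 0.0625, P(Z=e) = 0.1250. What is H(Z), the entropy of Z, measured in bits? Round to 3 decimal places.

H(Z) = −Σ p·log₂ p.
  −(0.0625)·log₂(0.0625) = 0.2500
  −(0.5000)·log₂(0.5000) = 0.5000
  −(0.2500)·log₂(0.2500) = 0.5000
  −(0.0625)·log₂(0.0625) = 0.2500
  −(0.1250)·log₂(0.1250) = 0.3750
Sum: 0.2500 + 0.5000 + 0.5000 + 0.2500 + 0.3750 = 1.875 bits.

1.875 bits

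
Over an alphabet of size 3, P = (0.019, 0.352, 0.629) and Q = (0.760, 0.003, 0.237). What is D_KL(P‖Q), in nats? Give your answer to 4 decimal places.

2.2211 nats

D(P‖Q) = Σ p·ln(p/q).
  0.019·ln(0.019/0.760) = -0.07009
  0.352·ln(0.352/0.003) = 1.67729
  0.629·ln(0.629/0.237) = 0.61395
D(P‖Q) = 2.2211 nats.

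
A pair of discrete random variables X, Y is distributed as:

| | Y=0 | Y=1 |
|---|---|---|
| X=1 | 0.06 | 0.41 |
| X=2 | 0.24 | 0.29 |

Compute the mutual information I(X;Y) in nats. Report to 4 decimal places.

Marginals: p(X) = (0.4700, 0.5300), p(Y) = (0.3000, 0.7000).
I(X;Y) = Σ p(x,y)·ln[p(x,y)/(p(x)p(y))].
  (1,0): 0.06·ln(0.4255) = -0.05126
  (1,1): 0.41·ln(1.2462) = 0.09024
  (2,0): 0.24·ln(1.5094) = 0.09882
  (2,1): 0.29·ln(0.7817) = -0.07143
Sum = 0.0664 nats.

0.0664 nats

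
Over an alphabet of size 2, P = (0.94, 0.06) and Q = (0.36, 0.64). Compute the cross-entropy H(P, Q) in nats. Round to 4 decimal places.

0.9871 nats

H(P,Q) = −Σ p·ln q.
  −0.94·ln(0.36) = 0.96035
  −0.06·ln(0.64) = 0.02678
H(P,Q) = 0.9871 nats.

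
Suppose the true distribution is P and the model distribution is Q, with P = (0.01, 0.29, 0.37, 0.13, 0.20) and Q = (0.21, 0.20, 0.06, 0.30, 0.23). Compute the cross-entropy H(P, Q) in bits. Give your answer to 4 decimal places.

H(P,Q) = −Σ p·log₂ q.
  −0.01·log₂(0.21) = 0.02252
  −0.29·log₂(0.20) = 0.67336
  −0.37·log₂(0.06) = 1.50179
  −0.13·log₂(0.30) = 0.22581
  −0.20·log₂(0.23) = 0.42406
H(P,Q) = 2.8475 bits.

2.8475 bits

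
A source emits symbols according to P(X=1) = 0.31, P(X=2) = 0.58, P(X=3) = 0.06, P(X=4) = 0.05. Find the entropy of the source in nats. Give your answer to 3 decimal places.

H(X) = −Σ p·ln p.
  −(0.31)·ln(0.31) = 0.3631
  −(0.58)·ln(0.58) = 0.3159
  −(0.06)·ln(0.06) = 0.1688
  −(0.05)·ln(0.05) = 0.1498
Sum: 0.3631 + 0.3159 + 0.1688 + 0.1498 = 0.998 nats.

0.998 nats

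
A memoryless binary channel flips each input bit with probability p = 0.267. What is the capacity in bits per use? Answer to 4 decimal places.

Binary symmetric channel: C = 1 − h₂(ε) where h₂ is the binary entropy function.
h₂(0.267) = −0.267·log₂0.267 − 0.733·log₂0.733 = 0.8371.
C = 1 − 0.8371 = 0.1629 bits per channel use.

0.1629 bits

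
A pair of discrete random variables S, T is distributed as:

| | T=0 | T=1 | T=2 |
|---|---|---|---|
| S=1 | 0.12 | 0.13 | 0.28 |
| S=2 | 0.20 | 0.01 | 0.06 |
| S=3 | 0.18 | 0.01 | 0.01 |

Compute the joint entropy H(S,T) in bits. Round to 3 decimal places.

2.616 bits

H(S,T) = −Σ p(x,y)·log₂ p(x,y) over all 9 cells.
  cell (1,0): −0.12·log₂0.12 = 0.3671
  cell (1,1): −0.13·log₂0.13 = 0.3826
  cell (1,2): −0.28·log₂0.28 = 0.5142
  cell (2,0): −0.20·log₂0.20 = 0.4644
  cell (2,1): −0.01·log₂0.01 = 0.0664
  cell (2,2): −0.06·log₂0.06 = 0.2435
  cell (3,0): −0.18·log₂0.18 = 0.4453
  cell (3,1): −0.01·log₂0.01 = 0.0664
  cell (3,2): −0.01·log₂0.01 = 0.0664
Sum = 2.616 bits.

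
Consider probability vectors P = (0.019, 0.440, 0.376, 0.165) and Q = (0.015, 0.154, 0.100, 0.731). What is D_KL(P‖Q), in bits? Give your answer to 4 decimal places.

1.0370 bits

D(P‖Q) = Σ p·log₂(p/q).
  0.019·log₂(0.019/0.015) = 0.00648
  0.440·log₂(0.440/0.154) = 0.66641
  0.376·log₂(0.376/0.100) = 0.71844
  0.165·log₂(0.165/0.731) = -0.35432
D(P‖Q) = 1.0370 bits.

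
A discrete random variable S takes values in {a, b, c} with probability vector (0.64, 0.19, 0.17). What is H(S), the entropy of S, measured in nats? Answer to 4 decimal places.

0.9024 nats

H(S) = −Σ p·ln p.
  −(0.64)·ln(0.64) = 0.28562
  −(0.19)·ln(0.19) = 0.31554
  −(0.17)·ln(0.17) = 0.30123
Sum: 0.28562 + 0.31554 + 0.30123 = 0.9024 nats.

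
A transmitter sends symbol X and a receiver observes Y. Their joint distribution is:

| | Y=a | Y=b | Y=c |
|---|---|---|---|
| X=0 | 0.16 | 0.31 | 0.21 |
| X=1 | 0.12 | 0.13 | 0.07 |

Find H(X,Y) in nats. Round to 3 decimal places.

1.690 nats

H(X,Y) = −Σ p(x,y)·ln p(x,y) over all 6 cells.
  cell (0,a): −0.16·ln0.16 = 0.2932
  cell (0,b): −0.31·ln0.31 = 0.3631
  cell (0,c): −0.21·ln0.21 = 0.3277
  cell (1,a): −0.12·ln0.12 = 0.2544
  cell (1,b): −0.13·ln0.13 = 0.2652
  cell (1,c): −0.07·ln0.07 = 0.1861
Sum = 1.690 nats.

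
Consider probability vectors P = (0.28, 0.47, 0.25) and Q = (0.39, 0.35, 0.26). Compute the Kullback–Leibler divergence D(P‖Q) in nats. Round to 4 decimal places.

D(P‖Q) = Σ p·ln(p/q).
  0.28·ln(0.28/0.39) = -0.09278
  0.47·ln(0.47/0.35) = 0.13856
  0.25·ln(0.25/0.26) = -0.00981
D(P‖Q) = 0.0360 nats.

0.0360 nats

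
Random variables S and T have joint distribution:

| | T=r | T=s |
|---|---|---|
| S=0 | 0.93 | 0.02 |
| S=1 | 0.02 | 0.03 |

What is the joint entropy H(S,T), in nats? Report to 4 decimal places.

H(S,T) = −Σ p(x,y)·ln p(x,y) over all 4 cells.
  cell (0,r): −0.93·ln0.93 = 0.06749
  cell (0,s): −0.02·ln0.02 = 0.07824
  cell (1,r): −0.02·ln0.02 = 0.07824
  cell (1,s): −0.03·ln0.03 = 0.10520
Sum = 0.3292 nats.

0.3292 nats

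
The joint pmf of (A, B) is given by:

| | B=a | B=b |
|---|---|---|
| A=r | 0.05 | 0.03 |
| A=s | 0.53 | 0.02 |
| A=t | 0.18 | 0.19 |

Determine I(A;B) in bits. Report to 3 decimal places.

0.225 bits

Marginals: p(A) = (0.0800, 0.5500, 0.3700), p(B) = (0.7600, 0.2400).
I(A;B) = Σ p(x,y)·log₂[p(x,y)/(p(x)p(y))].
  (r,a): 0.05·log₂(0.8224) = -0.0141
  (r,b): 0.03·log₂(1.5625) = 0.0193
  (s,a): 0.53·log₂(1.2679) = 0.1815
  (s,b): 0.02·log₂(0.1515) = -0.0544
  (t,a): 0.18·log₂(0.6401) = -0.1158
  (t,b): 0.19·log₂(2.1396) = 0.2085
Sum = 0.225 bits.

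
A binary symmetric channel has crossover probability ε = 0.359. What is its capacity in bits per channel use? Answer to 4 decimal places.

0.0582 bits

Binary symmetric channel: C = 1 − h₂(ε) where h₂ is the binary entropy function.
h₂(0.359) = −0.359·log₂0.359 − 0.641·log₂0.641 = 0.9418.
C = 1 − 0.9418 = 0.0582 bits per channel use.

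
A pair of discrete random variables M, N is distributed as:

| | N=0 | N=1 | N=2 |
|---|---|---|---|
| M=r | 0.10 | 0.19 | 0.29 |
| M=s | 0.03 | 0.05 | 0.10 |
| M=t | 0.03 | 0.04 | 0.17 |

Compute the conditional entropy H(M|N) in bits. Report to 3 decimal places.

1.372 bits

Chain rule: H(M|N) = H(M,N) − H(N).
Marginals: p(M) = (0.5800, 0.1800, 0.2400), p(N) = (0.1600, 0.2800, 0.5600).
H(M,N) = 2.7775 bits; H(N) = 1.4057 bits.
H(M|N) = 2.7775 − 1.4057 = 1.372 bits.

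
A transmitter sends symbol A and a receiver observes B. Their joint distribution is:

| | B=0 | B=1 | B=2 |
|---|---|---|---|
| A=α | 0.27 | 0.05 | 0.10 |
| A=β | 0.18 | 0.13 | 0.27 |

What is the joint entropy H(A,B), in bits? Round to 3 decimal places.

H(A,B) = −Σ p(x,y)·log₂ p(x,y) over all 6 cells.
  cell (α,0): −0.27·log₂0.27 = 0.5100
  cell (α,1): −0.05·log₂0.05 = 0.2161
  cell (α,2): −0.10·log₂0.10 = 0.3322
  cell (β,0): −0.18·log₂0.18 = 0.4453
  cell (β,1): −0.13·log₂0.13 = 0.3826
  cell (β,2): −0.27·log₂0.27 = 0.5100
Sum = 2.396 bits.

2.396 bits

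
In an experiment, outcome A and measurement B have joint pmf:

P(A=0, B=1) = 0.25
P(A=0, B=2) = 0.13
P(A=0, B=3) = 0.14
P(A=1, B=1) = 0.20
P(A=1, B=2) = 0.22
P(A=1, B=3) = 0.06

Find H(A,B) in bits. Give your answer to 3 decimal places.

2.468 bits

H(A,B) = −Σ p(x,y)·log₂ p(x,y) over all 6 cells.
  cell (0,1): −0.25·log₂0.25 = 0.5000
  cell (0,2): −0.13·log₂0.13 = 0.3826
  cell (0,3): −0.14·log₂0.14 = 0.3971
  cell (1,1): −0.20·log₂0.20 = 0.4644
  cell (1,2): −0.22·log₂0.22 = 0.4806
  cell (1,3): −0.06·log₂0.06 = 0.2435
Sum = 2.468 bits.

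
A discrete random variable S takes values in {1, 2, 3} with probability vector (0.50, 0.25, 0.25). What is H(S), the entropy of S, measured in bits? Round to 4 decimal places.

1.5000 bits

H(S) = −Σ p·log₂ p.
  −(0.50)·log₂(0.50) = 0.50000
  −(0.25)·log₂(0.25) = 0.50000
  −(0.25)·log₂(0.25) = 0.50000
Sum: 0.50000 + 0.50000 + 0.50000 = 1.5000 bits.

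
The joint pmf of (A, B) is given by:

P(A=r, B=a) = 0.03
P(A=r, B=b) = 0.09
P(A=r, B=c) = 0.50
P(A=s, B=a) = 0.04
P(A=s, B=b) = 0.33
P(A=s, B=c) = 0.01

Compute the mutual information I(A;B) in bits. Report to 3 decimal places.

Marginals: p(A) = (0.6200, 0.3800), p(B) = (0.0700, 0.4200, 0.5100).
I(A;B) = H(A) + H(B) − H(A,B).
H(A) = 0.9580, H(B) = 1.2896, H(A,B) = 1.7444.
I(A;B) = 0.9580 + 1.2896 − 1.7444 = 0.503 bits.

0.503 bits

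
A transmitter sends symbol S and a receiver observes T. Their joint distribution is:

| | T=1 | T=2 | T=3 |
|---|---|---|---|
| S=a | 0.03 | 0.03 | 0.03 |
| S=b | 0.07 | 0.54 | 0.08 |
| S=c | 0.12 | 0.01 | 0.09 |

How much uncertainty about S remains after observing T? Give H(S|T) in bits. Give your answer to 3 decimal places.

0.841 bits

Chain rule: H(S|T) = H(S,T) − H(T).
Marginals: p(S) = (0.0900, 0.6900, 0.2200), p(T) = (0.2200, 0.5800, 0.2000).
H(S,T) = 2.2416 bits; H(T) = 1.4008 bits.
H(S|T) = 2.2416 − 1.4008 = 0.841 bits.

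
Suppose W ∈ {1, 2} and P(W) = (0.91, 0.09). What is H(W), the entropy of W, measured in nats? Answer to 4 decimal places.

0.3025 nats

H(W) = −Σ p·ln p.
  −(0.91)·ln(0.91) = 0.08582
  −(0.09)·ln(0.09) = 0.21672
Sum: 0.08582 + 0.21672 = 0.3025 nats.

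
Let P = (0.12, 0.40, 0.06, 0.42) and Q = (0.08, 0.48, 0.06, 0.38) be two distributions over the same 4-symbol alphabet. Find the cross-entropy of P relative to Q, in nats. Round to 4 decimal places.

H(P,Q) = −Σ p·ln q.
  −0.12·ln(0.08) = 0.30309
  −0.40·ln(0.48) = 0.29359
  −0.06·ln(0.06) = 0.16880
  −0.42·ln(0.38) = 0.40639
H(P,Q) = 1.1719 nats.

1.1719 nats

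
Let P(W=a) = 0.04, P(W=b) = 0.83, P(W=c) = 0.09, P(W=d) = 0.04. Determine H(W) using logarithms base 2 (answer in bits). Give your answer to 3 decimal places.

H(W) = −Σ p·log₂ p.
  −(0.04)·log₂(0.04) = 0.1858
  −(0.83)·log₂(0.83) = 0.2231
  −(0.09)·log₂(0.09) = 0.3127
  −(0.04)·log₂(0.04) = 0.1858
Sum: 0.1858 + 0.2231 + 0.3127 + 0.1858 = 0.907 bits.

0.907 bits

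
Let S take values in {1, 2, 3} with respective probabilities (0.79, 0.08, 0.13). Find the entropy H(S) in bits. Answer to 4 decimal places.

0.9428 bits

H(S) = −Σ p·log₂ p.
  −(0.79)·log₂(0.79) = 0.26866
  −(0.08)·log₂(0.08) = 0.29151
  −(0.13)·log₂(0.13) = 0.38264
Sum: 0.26866 + 0.29151 + 0.38264 = 0.9428 bits.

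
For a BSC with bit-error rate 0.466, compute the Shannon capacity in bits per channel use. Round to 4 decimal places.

0.0033 bits

Binary symmetric channel: C = 1 − h₂(ε) where h₂ is the binary entropy function.
h₂(0.466) = −0.466·log₂0.466 − 0.534·log₂0.534 = 0.9967.
C = 1 − 0.9967 = 0.0033 bits per channel use.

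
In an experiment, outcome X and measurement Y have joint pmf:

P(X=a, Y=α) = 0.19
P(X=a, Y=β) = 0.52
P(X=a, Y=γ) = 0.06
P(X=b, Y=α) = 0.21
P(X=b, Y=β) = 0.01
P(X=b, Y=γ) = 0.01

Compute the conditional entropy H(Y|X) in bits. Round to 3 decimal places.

Marginals: p(X) = (0.7700, 0.2300), p(Y) = (0.4000, 0.5300, 0.0700).
H(Y|X) = Σ p(X) · H(Y|X=·).
  X=a: p=0.7700, H(Y|X=a) = 1.1675
  X=b: p=0.2300, H(Y|X=b) = 0.5132
Weighted sum = 1.017 bits.

1.017 bits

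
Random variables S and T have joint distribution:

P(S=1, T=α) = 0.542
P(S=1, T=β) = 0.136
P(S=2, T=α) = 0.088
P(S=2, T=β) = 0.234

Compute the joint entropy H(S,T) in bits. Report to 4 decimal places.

1.6693 bits

H(S,T) = −Σ p(x,y)·log₂ p(x,y) over all 4 cells.
  cell (1,α): −0.542·log₂0.542 = 0.47893
  cell (1,β): −0.136·log₂0.136 = 0.39145
  cell (2,α): −0.088·log₂0.088 = 0.30856
  cell (2,β): −0.234·log₂0.234 = 0.49033
Sum = 1.6693 bits.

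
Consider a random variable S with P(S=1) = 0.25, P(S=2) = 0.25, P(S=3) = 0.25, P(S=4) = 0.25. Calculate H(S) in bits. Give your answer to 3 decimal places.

H(S) = −Σ p·log₂ p.
  −(0.25)·log₂(0.25) = 0.5000
  −(0.25)·log₂(0.25) = 0.5000
  −(0.25)·log₂(0.25) = 0.5000
  −(0.25)·log₂(0.25) = 0.5000
Sum: 0.5000 + 0.5000 + 0.5000 + 0.5000 = 2.000 bits.

2.000 bits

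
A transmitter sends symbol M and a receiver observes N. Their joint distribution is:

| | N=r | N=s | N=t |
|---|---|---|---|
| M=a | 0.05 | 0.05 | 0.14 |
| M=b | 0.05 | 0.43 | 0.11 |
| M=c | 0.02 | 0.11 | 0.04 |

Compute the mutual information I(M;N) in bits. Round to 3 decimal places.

Marginals: p(M) = (0.2400, 0.5900, 0.1700), p(N) = (0.1200, 0.5900, 0.2900).
I(M;N) = H(M) + H(N) − H(M,N).
H(M) = 1.3778, H(N) = 1.3341, H(M,N) = 2.5682.
I(M;N) = 1.3778 + 1.3341 − 2.5682 = 0.144 bits.

0.144 bits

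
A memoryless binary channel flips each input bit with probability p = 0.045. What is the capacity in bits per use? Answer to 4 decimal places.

0.7352 bits

Binary symmetric channel: C = 1 − h₂(ε) where h₂ is the binary entropy function.
h₂(0.045) = −0.045·log₂0.045 − 0.955·log₂0.955 = 0.2648.
C = 1 − 0.2648 = 0.7352 bits per channel use.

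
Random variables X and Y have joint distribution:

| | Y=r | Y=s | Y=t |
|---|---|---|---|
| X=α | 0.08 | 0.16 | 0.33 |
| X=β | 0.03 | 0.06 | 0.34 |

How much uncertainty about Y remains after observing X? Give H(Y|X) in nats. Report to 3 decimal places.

Marginals: p(X) = (0.5700, 0.4300), p(Y) = (0.1100, 0.2200, 0.6700).
H(Y|X) = Σ p(X) · H(Y|X=·).
  X=α: p=0.5700, H(Y|X=α) = 0.9486
  X=β: p=0.4300, H(Y|X=β) = 0.6463
Weighted sum = 0.819 nats.

0.819 nats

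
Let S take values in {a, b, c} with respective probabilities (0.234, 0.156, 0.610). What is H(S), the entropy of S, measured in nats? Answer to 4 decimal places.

0.9312 nats

H(S) = −Σ p·ln p.
  −(0.234)·ln(0.234) = 0.33987
  −(0.156)·ln(0.156) = 0.28983
  −(0.610)·ln(0.610) = 0.30152
Sum: 0.33987 + 0.28983 + 0.30152 = 0.9312 nats.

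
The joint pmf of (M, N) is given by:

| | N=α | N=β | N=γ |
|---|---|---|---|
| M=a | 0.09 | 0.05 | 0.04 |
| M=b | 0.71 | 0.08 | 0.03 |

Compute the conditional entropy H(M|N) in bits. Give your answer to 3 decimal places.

0.600 bits

Marginals: p(M) = (0.1800, 0.8200), p(N) = (0.8000, 0.1300, 0.0700).
H(M|N) = Σ p(N) · H(M|N=·).
  N=α: p=0.8000, H(M|N=α) = 0.5074
  N=β: p=0.1300, H(M|N=β) = 0.9612
  N=γ: p=0.0700, H(M|N=γ) = 0.9852
Weighted sum = 0.600 bits.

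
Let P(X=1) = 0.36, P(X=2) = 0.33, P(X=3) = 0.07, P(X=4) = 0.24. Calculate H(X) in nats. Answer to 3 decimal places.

1.262 nats

H(X) = −Σ p·ln p.
  −(0.36)·ln(0.36) = 0.3678
  −(0.33)·ln(0.33) = 0.3659
  −(0.07)·ln(0.07) = 0.1861
  −(0.24)·ln(0.24) = 0.3425
Sum: 0.3678 + 0.3659 + 0.1861 + 0.3425 = 1.262 nats.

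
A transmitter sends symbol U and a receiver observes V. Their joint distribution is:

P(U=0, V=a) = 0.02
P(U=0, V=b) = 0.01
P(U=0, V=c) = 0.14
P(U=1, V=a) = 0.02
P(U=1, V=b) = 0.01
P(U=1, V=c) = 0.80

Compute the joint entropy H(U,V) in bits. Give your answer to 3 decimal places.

1.013 bits

H(U,V) = −Σ p(x,y)·log₂ p(x,y) over all 6 cells.
  cell (0,a): −0.02·log₂0.02 = 0.1129
  cell (0,b): −0.01·log₂0.01 = 0.0664
  cell (0,c): −0.14·log₂0.14 = 0.3971
  cell (1,a): −0.02·log₂0.02 = 0.1129
  cell (1,b): −0.01·log₂0.01 = 0.0664
  cell (1,c): −0.80·log₂0.80 = 0.2575
Sum = 1.013 bits.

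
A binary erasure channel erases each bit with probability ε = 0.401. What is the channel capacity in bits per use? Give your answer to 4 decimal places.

Binary erasure channel: capacity C = 1 − ε.
C = 1 − 0.401 = 0.5990 bits per channel use.

0.5990 bits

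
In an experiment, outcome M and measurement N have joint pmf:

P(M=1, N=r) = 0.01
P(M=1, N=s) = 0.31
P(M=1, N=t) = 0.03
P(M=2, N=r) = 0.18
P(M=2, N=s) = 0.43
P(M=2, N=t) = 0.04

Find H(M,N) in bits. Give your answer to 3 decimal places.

1.897 bits

H(M,N) = −Σ p(x,y)·log₂ p(x,y) over all 6 cells.
  cell (1,r): −0.01·log₂0.01 = 0.0664
  cell (1,s): −0.31·log₂0.31 = 0.5238
  cell (1,t): −0.03·log₂0.03 = 0.1518
  cell (2,r): −0.18·log₂0.18 = 0.4453
  cell (2,s): −0.43·log₂0.43 = 0.5236
  cell (2,t): −0.04·log₂0.04 = 0.1858
Sum = 1.897 bits.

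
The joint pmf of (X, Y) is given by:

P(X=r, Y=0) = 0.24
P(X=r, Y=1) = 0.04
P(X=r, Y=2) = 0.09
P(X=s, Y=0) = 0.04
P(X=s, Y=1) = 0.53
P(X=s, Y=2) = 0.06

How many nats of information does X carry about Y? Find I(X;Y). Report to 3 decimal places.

Marginals: p(X) = (0.3700, 0.6300), p(Y) = (0.2800, 0.5700, 0.1500).
I(X;Y) = H(X) + H(Y) − H(X,Y).
H(X) = 0.6590, H(Y) = 0.9614, H(X,Y) = 1.3220.
I(X;Y) = 0.6590 + 0.9614 − 1.3220 = 0.298 nats.

0.298 nats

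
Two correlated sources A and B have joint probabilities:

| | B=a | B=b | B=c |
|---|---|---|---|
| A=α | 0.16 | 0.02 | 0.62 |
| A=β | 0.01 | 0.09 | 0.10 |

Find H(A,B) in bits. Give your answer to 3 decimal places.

H(A,B) = −Σ p(x,y)·log₂ p(x,y) over all 6 cells.
  cell (α,a): −0.16·log₂0.16 = 0.4230
  cell (α,b): −0.02·log₂0.02 = 0.1129
  cell (α,c): −0.62·log₂0.62 = 0.4276
  cell (β,a): −0.01·log₂0.01 = 0.0664
  cell (β,b): −0.09·log₂0.09 = 0.3127
  cell (β,c): −0.10·log₂0.10 = 0.3322
Sum = 1.675 bits.

1.675 bits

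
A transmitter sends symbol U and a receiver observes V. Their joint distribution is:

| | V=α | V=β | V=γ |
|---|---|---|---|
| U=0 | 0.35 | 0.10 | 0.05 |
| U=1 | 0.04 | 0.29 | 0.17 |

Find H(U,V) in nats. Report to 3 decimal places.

H(U,V) = −Σ p(x,y)·ln p(x,y) over all 6 cells.
  cell (0,α): −0.35·ln0.35 = 0.3674
  cell (0,β): −0.10·ln0.10 = 0.2303
  cell (0,γ): −0.05·ln0.05 = 0.1498
  cell (1,α): −0.04·ln0.04 = 0.1288
  cell (1,β): −0.29·ln0.29 = 0.3590
  cell (1,γ): −0.17·ln0.17 = 0.3012
Sum = 1.536 nats.

1.536 nats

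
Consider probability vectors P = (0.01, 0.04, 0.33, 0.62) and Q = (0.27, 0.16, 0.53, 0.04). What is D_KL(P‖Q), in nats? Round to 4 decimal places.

1.4546 nats

D(P‖Q) = Σ p·ln(p/q).
  0.01·ln(0.01/0.27) = -0.03296
  0.04·ln(0.04/0.16) = -0.05545
  0.33·ln(0.33/0.53) = -0.15635
  0.62·ln(0.62/0.04) = 1.69932
D(P‖Q) = 1.4546 nats.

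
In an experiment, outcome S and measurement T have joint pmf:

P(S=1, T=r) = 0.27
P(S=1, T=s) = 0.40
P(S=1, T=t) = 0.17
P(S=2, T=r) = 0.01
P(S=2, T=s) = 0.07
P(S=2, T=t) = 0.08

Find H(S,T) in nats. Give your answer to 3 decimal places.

H(S,T) = −Σ p(x,y)·ln p(x,y) over all 6 cells.
  cell (1,r): −0.27·ln0.27 = 0.3535
  cell (1,s): −0.40·ln0.40 = 0.3665
  cell (1,t): −0.17·ln0.17 = 0.3012
  cell (2,r): −0.01·ln0.01 = 0.0461
  cell (2,s): −0.07·ln0.07 = 0.1861
  cell (2,t): −0.08·ln0.08 = 0.2021
Sum = 1.456 nats.

1.456 nats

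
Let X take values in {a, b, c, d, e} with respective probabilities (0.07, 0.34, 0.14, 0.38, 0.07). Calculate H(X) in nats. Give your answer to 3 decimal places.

H(X) = −Σ p·ln p.
  −(0.07)·ln(0.07) = 0.1861
  −(0.34)·ln(0.34) = 0.3668
  −(0.14)·ln(0.14) = 0.2753
  −(0.38)·ln(0.38) = 0.3677
  −(0.07)·ln(0.07) = 0.1861
Sum: 0.1861 + 0.3668 + 0.2753 + 0.3677 + 0.1861 = 1.382 nats.

1.382 nats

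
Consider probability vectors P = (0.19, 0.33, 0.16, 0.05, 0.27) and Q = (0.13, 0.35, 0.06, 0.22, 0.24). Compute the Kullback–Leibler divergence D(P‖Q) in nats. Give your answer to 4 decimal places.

0.1673 nats

D(P‖Q) = Σ p·ln(p/q).
  0.19·ln(0.19/0.13) = 0.07210
  0.33·ln(0.33/0.35) = -0.01942
  0.16·ln(0.16/0.06) = 0.15693
  0.05·ln(0.05/0.22) = -0.07408
  0.27·ln(0.27/0.24) = 0.03180
D(P‖Q) = 0.1673 nats.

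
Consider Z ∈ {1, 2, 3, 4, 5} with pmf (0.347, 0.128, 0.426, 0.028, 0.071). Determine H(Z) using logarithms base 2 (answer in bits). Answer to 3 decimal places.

H(Z) = −Σ p·log₂ p.
  −(0.347)·log₂(0.347) = 0.5299
  −(0.128)·log₂(0.128) = 0.3796
  −(0.426)·log₂(0.426) = 0.5244
  −(0.028)·log₂(0.028) = 0.1444
  −(0.071)·log₂(0.071) = 0.2709
Sum: 0.5299 + 0.3796 + 0.5244 + 0.1444 + 0.2709 = 1.849 bits.

1.849 bits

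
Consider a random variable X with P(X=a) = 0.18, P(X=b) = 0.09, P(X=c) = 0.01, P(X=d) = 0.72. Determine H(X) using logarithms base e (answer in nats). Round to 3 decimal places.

0.808 nats

H(X) = −Σ p·ln p.
  −(0.18)·ln(0.18) = 0.3087
  −(0.09)·ln(0.09) = 0.2167
  −(0.01)·ln(0.01) = 0.0461
  −(0.72)·ln(0.72) = 0.2365
Sum: 0.3087 + 0.2167 + 0.0461 + 0.2365 = 0.808 nats.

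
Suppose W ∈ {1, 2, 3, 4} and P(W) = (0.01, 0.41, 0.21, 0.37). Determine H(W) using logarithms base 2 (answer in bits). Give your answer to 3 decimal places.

H(W) = −Σ p·log₂ p.
  −(0.01)·log₂(0.01) = 0.0664
  −(0.41)·log₂(0.41) = 0.5274
  −(0.21)·log₂(0.21) = 0.4728
  −(0.37)·log₂(0.37) = 0.5307
Sum: 0.0664 + 0.5274 + 0.4728 + 0.5307 = 1.597 bits.

1.597 bits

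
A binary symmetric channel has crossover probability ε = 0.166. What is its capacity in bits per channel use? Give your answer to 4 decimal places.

Binary symmetric channel: C = 1 − h₂(ε) where h₂ is the binary entropy function.
h₂(0.166) = −0.166·log₂0.166 − 0.834·log₂0.834 = 0.6485.
C = 1 − 0.6485 = 0.3515 bits per channel use.

0.3515 bits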